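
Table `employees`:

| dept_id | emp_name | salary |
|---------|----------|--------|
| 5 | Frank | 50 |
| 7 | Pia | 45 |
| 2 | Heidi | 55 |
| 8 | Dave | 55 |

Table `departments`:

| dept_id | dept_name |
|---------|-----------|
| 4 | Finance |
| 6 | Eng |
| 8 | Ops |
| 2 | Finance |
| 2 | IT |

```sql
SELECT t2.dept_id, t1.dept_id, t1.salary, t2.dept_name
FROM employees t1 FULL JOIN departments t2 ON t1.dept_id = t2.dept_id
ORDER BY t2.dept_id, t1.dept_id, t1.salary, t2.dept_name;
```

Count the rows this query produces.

7

FULL OUTER JOIN keeps every row from both sides; unmatched rows get NULL for the other side's columns.
Matching on t1.dept_id = t2.dept_id.
Matched pairs: 3; unmatched t1 rows kept: 2; unmatched t2 rows kept: 2.
Total: 3 matched + 4 padded = 7 rows.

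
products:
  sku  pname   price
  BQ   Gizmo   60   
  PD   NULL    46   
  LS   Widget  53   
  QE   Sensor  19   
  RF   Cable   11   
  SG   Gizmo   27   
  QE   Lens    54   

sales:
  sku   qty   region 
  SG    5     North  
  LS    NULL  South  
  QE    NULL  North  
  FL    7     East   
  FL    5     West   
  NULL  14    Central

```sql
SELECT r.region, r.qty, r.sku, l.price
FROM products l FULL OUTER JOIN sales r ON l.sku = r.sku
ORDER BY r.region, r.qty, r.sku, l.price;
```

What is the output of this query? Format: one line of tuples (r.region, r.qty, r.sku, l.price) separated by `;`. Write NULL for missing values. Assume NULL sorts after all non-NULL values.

FULL OUTER JOIN keeps every row from both sides; unmatched rows get NULL for the other side's columns.
Matching on l.sku = r.sku. A NULL in a compared column never satisfies the condition.
Matched pairs: 4; unmatched l rows kept: 3; unmatched r rows kept: 3.

(Central, 14, NULL, NULL); (East, 7, FL, NULL); (North, 5, SG, 27); (North, NULL, QE, 19); (North, NULL, QE, 54); (South, NULL, LS, 53); (West, 5, FL, NULL); (NULL, NULL, NULL, 11); (NULL, NULL, NULL, 46); (NULL, NULL, NULL, 60)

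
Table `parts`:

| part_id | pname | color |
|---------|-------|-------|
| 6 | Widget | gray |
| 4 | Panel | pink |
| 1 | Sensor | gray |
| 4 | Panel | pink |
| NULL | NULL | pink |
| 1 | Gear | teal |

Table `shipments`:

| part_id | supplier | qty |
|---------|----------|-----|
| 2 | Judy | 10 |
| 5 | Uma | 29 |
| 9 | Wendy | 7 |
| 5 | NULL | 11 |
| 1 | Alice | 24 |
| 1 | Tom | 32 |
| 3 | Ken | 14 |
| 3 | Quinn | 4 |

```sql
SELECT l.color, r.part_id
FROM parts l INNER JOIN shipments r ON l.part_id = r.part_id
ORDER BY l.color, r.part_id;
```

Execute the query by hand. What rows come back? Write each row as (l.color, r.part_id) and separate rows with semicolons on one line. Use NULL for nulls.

INNER JOIN keeps only pairs where the ON condition holds.
Matching on l.part_id = r.part_id. A NULL in a compared column never satisfies the condition.
Matched pairs: 4.

(gray, 1); (gray, 1); (teal, 1); (teal, 1)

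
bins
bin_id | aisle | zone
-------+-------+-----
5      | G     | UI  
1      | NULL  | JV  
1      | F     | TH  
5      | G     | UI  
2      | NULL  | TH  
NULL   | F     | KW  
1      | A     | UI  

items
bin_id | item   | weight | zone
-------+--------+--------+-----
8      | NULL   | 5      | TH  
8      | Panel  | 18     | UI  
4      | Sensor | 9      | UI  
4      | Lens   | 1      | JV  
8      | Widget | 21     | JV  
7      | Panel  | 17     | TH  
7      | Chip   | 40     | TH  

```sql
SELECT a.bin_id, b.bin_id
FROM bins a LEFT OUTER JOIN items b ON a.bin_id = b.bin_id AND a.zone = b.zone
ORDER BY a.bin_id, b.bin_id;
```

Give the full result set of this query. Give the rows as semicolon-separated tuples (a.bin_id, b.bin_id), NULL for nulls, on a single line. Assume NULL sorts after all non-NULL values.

(1, NULL); (1, NULL); (1, NULL); (2, NULL); (5, NULL); (5, NULL); (NULL, NULL)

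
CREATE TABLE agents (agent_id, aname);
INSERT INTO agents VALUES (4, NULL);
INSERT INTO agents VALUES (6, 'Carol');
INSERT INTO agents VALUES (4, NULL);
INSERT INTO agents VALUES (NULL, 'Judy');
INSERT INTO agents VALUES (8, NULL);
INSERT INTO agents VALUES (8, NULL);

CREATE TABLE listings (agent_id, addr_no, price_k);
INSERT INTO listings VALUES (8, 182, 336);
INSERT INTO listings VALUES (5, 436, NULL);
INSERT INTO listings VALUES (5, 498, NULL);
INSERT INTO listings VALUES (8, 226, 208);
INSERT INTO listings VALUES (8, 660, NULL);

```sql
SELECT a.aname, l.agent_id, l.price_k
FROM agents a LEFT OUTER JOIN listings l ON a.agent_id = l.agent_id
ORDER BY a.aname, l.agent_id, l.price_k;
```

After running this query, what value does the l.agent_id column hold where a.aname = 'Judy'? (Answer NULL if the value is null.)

NULL

LEFT JOIN keeps every row from `agents`; unmatched rows get NULL for `listings`'s columns.
Matching on a.agent_id = l.agent_id. A NULL in a compared column never satisfies the condition.
- agent_id=4: no l row matches, row kept with l columns NULL.
- agent_id=6: no l row matches, row kept with l columns NULL.
- agent_id=4: no l row matches, row kept with l columns NULL.
- agent_id=NULL: no l row matches, row kept with l columns NULL.
- agent_id=8: 3 matching l row(s), so 3 row(s) emitted.
- agent_id=8: 3 matching l row(s), so 3 row(s) emitted.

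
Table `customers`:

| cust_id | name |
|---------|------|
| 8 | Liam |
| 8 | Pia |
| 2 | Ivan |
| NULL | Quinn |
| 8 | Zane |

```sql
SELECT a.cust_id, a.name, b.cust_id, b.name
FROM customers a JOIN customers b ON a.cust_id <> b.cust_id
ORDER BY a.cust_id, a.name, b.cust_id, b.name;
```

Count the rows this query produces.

6

INNER JOIN keeps only pairs where the ON condition holds.
Matching on a.cust_id <> b.cust_id. A NULL in a compared column never satisfies the condition.
- a row (cust_id=8): matches 1 b row(s) → 1 output row(s).
- a row (cust_id=8): matches 1 b row(s) → 1 output row(s).
- a row (cust_id=2): matches 3 b row(s) → 3 output row(s).
- a row (cust_id=NULL): no match → dropped.
- a row (cust_id=8): matches 1 b row(s) → 1 output row(s).
Total: 6 rows.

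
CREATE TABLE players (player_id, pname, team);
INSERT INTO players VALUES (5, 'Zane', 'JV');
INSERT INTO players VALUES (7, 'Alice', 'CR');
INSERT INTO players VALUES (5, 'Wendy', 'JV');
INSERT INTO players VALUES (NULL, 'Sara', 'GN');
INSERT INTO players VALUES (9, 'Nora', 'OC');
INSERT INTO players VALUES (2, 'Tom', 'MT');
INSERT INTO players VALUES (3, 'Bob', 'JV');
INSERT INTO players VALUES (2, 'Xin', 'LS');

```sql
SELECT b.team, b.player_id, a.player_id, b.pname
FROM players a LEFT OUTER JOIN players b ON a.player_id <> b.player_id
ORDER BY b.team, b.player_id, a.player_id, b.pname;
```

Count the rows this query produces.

39

LEFT JOIN keeps every row from `players a`; unmatched rows get NULL for `players b`'s columns.
Matching on a.player_id <> b.player_id. A NULL in a compared column never satisfies the condition.
Matched pairs: 38; unmatched a rows kept: 1.
Total: 38 matched + 1 padded = 39 rows.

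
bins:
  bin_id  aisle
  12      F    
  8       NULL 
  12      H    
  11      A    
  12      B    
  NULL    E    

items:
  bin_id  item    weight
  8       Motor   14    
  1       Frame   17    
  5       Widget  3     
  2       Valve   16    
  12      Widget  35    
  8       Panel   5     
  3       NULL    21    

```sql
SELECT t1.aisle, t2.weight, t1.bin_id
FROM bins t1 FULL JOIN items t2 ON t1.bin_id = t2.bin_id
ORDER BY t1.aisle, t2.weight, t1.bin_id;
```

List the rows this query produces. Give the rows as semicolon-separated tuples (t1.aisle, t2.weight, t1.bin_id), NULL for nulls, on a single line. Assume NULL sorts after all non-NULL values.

(A, NULL, 11); (B, 35, 12); (E, NULL, NULL); (F, 35, 12); (H, 35, 12); (NULL, 3, NULL); (NULL, 5, 8); (NULL, 14, 8); (NULL, 16, NULL); (NULL, 17, NULL); (NULL, 21, NULL)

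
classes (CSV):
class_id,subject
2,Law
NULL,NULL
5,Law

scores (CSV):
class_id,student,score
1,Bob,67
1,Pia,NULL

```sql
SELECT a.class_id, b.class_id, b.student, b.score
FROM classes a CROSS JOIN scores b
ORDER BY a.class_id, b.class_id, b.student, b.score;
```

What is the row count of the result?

6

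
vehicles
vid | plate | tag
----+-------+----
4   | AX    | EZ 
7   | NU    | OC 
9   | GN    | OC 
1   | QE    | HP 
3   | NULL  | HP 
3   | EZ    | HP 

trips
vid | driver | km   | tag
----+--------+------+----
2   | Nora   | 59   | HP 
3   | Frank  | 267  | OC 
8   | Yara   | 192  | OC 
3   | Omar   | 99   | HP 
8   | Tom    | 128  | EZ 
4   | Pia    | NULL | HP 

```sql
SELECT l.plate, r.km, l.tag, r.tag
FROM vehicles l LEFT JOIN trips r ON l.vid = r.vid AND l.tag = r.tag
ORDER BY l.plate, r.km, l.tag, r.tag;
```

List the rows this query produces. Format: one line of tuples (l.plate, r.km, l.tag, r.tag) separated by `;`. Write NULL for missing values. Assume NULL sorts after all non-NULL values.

(AX, NULL, EZ, NULL); (EZ, 99, HP, HP); (GN, NULL, OC, NULL); (NU, NULL, OC, NULL); (QE, NULL, HP, NULL); (NULL, 99, HP, HP)

LEFT JOIN keeps every row from `vehicles`; unmatched rows get NULL for `trips`'s columns.
Matching on l.vid = r.vid AND l.tag = r.tag.
- l (vid=4, tag=EZ) has no partner → padded with NULL.
- l (vid=7, tag=OC) has no partner → padded with NULL.
- l (vid=9, tag=OC) has no partner → padded with NULL.
- l (vid=1, tag=HP) has no partner → padded with NULL.
- l (vid=3, tag=HP) pairs with 1 row(s) of r.
- l (vid=3, tag=HP) pairs with 1 row(s) of r.
After projecting and ordering:
l.plate | r.km | l.tag | r.tag
AX | NULL | EZ | NULL
EZ | 99 | HP | HP
GN | NULL | OC | NULL
NU | NULL | OC | NULL
QE | NULL | HP | NULL
NULL | 99 | HP | HP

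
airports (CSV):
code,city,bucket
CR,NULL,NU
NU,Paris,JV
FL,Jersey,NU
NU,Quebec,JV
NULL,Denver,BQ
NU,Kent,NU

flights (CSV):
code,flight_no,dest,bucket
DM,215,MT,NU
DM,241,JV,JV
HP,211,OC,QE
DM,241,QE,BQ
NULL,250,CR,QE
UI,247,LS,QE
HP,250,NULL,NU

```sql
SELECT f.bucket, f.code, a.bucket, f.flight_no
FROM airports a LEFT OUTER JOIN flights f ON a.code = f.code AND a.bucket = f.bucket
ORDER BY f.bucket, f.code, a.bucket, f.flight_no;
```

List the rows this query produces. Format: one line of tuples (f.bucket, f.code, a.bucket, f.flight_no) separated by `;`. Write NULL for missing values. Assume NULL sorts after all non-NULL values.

(NULL, NULL, BQ, NULL); (NULL, NULL, JV, NULL); (NULL, NULL, JV, NULL); (NULL, NULL, NU, NULL); (NULL, NULL, NU, NULL); (NULL, NULL, NU, NULL)

LEFT JOIN keeps every row from `airports`; unmatched rows get NULL for `flights`'s columns.
Matching on a.code = f.code AND a.bucket = f.bucket. A NULL in a compared column never satisfies the condition.
- a (code=CR, bucket=NU) has no partner → padded with NULL.
- a (code=NU, bucket=JV) has no partner → padded with NULL.
- a (code=FL, bucket=NU) has no partner → padded with NULL.
- a (code=NU, bucket=JV) has no partner → padded with NULL.
- a (code=NULL, bucket=BQ) has no partner → padded with NULL.
- a (code=NU, bucket=NU) has no partner → padded with NULL.
After projecting and ordering:
f.bucket | f.code | a.bucket | f.flight_no
NULL | NULL | BQ | NULL
NULL | NULL | JV | NULL
NULL | NULL | JV | NULL
NULL | NULL | NU | NULL
NULL | NULL | NU | NULL
NULL | NULL | NU | NULL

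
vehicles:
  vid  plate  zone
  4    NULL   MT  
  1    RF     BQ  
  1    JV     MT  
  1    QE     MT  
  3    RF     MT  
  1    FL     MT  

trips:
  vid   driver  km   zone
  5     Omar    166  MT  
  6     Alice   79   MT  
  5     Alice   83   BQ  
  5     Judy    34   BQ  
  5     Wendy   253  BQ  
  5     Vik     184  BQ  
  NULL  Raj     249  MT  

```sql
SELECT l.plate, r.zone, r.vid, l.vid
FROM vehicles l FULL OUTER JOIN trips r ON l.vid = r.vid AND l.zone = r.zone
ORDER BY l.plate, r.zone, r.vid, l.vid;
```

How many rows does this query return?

13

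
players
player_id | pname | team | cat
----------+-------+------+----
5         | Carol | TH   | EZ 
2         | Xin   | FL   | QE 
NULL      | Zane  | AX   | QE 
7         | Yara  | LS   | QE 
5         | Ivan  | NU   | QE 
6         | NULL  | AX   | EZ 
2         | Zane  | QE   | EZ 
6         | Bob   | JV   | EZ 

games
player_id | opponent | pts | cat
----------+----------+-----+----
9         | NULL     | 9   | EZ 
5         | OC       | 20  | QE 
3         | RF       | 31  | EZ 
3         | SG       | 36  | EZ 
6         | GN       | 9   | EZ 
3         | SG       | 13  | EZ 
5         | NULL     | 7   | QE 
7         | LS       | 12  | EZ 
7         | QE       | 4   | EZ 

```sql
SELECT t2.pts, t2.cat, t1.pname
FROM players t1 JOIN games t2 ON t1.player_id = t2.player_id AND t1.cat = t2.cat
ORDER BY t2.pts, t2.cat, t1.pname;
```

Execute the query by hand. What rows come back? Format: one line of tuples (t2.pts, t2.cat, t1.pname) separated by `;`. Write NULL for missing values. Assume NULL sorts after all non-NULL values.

(7, QE, Ivan); (9, EZ, Bob); (9, EZ, NULL); (20, QE, Ivan)

INNER JOIN keeps only pairs where the ON condition holds.
Matching on t1.player_id = t2.player_id AND t1.cat = t2.cat. A NULL in a compared column never satisfies the condition.
Matched pairs: 4.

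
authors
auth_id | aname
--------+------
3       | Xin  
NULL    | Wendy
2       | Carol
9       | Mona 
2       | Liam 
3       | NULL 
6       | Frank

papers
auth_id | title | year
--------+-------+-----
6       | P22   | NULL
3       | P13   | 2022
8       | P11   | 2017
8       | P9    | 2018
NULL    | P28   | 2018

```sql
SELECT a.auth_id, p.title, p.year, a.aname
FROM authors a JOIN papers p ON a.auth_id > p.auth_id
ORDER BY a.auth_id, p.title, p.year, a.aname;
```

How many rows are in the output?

5

INNER JOIN keeps only pairs where the ON condition holds.
Matching on a.auth_id > p.auth_id. A NULL in a compared column never satisfies the condition.
Matched pairs: 5.
Total: 5 rows.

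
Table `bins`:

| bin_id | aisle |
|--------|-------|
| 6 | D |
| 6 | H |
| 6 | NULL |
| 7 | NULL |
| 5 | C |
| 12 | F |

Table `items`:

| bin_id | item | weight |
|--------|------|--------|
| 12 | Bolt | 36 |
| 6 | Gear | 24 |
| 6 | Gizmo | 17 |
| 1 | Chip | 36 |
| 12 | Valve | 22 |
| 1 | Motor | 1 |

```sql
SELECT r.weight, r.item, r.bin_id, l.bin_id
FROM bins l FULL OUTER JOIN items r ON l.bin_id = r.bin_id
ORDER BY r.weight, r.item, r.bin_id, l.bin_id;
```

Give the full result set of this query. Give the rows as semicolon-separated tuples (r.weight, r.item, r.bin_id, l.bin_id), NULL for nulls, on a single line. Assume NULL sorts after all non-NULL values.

(1, Motor, 1, NULL); (17, Gizmo, 6, 6); (17, Gizmo, 6, 6); (17, Gizmo, 6, 6); (22, Valve, 12, 12); (24, Gear, 6, 6); (24, Gear, 6, 6); (24, Gear, 6, 6); (36, Bolt, 12, 12); (36, Chip, 1, NULL); (NULL, NULL, NULL, 5); (NULL, NULL, NULL, 7)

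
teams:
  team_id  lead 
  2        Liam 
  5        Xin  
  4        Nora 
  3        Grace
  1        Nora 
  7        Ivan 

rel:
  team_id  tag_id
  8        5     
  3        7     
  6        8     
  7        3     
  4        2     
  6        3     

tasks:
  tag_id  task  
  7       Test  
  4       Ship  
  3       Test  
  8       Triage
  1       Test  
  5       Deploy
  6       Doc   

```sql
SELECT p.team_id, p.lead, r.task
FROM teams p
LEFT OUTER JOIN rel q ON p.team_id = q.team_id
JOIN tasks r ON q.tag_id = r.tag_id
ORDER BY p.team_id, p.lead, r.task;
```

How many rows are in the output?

Evaluate left to right. First `teams p LEFT JOIN rel q` on team_id: 6 row(s).
Then INNER JOIN `tasks r` on tag_id: keep only rows whose q.tag_id appears in r.
Result: 2 row(s).

2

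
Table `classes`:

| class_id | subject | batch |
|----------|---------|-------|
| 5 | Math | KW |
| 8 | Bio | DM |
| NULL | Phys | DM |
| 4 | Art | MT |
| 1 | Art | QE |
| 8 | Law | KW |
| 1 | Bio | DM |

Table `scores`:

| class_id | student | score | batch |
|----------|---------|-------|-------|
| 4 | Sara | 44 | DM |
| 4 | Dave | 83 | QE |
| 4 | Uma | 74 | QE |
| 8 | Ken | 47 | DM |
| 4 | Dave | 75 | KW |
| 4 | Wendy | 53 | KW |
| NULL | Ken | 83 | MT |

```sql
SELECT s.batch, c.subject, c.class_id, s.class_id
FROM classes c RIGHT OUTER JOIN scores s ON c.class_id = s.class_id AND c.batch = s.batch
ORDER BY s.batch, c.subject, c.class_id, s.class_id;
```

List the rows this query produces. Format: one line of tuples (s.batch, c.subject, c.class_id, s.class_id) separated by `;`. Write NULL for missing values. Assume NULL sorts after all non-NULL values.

(DM, Bio, 8, 8); (DM, NULL, NULL, 4); (KW, NULL, NULL, 4); (KW, NULL, NULL, 4); (MT, NULL, NULL, NULL); (QE, NULL, NULL, 4); (QE, NULL, NULL, 4)

RIGHT JOIN keeps every row from `scores`; unmatched rows get NULL for `classes`'s columns.
Matching on c.class_id = s.class_id AND c.batch = s.batch. A NULL in a compared column never satisfies the condition.
Matched pairs: 1; unmatched s rows kept: 6.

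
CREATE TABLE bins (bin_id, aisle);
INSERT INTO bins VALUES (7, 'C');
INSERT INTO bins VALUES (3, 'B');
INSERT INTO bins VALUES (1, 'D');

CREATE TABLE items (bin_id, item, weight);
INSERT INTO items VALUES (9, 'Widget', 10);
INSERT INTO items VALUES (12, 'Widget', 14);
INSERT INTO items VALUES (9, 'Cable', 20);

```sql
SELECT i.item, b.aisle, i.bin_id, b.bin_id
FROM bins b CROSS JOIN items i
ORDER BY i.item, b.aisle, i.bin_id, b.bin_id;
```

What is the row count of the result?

CROSS JOIN pairs every row of `bins` with every row of `items`: 3 × 3 = 9 rows.

9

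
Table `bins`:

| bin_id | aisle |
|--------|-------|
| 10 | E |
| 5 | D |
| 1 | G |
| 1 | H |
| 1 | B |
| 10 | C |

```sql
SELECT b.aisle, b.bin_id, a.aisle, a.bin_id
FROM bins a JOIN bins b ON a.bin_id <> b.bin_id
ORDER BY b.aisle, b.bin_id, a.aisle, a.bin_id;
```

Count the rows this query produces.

22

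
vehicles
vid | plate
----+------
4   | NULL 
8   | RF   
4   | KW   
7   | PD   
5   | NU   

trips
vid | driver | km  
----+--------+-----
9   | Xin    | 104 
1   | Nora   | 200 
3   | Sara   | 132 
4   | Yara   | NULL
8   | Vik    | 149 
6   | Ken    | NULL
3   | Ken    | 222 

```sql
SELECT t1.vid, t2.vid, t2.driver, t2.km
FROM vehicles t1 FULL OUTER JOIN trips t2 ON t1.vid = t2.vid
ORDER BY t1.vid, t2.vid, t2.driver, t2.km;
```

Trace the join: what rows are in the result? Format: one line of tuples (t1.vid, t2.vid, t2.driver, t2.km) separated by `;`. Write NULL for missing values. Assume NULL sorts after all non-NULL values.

FULL OUTER JOIN keeps every row from both sides; unmatched rows get NULL for the other side's columns.
Matching on t1.vid = t2.vid.
- t1 (vid=4) pairs with 1 row(s) of t2.
- t1 (vid=8) pairs with 1 row(s) of t2.
- t1 (vid=4) pairs with 1 row(s) of t2.
- t1 (vid=7) has no partner → padded with NULL.
- t1 (vid=5) has no partner → padded with NULL.
- plus 5 unmatched t2 row(s), each kept with NULL t1 columns.
After projecting and ordering:
t1.vid | t2.vid | t2.driver | t2.km
4 | 4 | Yara | NULL
4 | 4 | Yara | NULL
5 | NULL | NULL | NULL
7 | NULL | NULL | NULL
8 | 8 | Vik | 149
NULL | 1 | Nora | 200
NULL | 3 | Ken | 222
NULL | 3 | Sara | 132
NULL | 6 | Ken | NULL
NULL | 9 | Xin | 104

(4, 4, Yara, NULL); (4, 4, Yara, NULL); (5, NULL, NULL, NULL); (7, NULL, NULL, NULL); (8, 8, Vik, 149); (NULL, 1, Nora, 200); (NULL, 3, Ken, 222); (NULL, 3, Sara, 132); (NULL, 6, Ken, NULL); (NULL, 9, Xin, 104)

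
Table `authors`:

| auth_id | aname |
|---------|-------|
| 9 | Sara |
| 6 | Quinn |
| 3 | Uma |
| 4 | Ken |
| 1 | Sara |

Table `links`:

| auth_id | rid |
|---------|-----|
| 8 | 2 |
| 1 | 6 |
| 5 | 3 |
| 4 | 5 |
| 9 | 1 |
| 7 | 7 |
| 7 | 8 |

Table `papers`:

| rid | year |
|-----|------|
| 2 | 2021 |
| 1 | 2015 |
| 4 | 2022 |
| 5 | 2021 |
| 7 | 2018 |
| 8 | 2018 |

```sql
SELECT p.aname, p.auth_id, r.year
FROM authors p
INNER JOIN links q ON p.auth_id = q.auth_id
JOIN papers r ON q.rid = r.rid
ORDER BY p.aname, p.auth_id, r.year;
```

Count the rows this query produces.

Step 1 — p INNER JOIN q on auth_id → 3 row(s).
Then INNER JOIN `papers r` on rid: keep only rows whose q.rid appears in r.
Result: 2 row(s).

2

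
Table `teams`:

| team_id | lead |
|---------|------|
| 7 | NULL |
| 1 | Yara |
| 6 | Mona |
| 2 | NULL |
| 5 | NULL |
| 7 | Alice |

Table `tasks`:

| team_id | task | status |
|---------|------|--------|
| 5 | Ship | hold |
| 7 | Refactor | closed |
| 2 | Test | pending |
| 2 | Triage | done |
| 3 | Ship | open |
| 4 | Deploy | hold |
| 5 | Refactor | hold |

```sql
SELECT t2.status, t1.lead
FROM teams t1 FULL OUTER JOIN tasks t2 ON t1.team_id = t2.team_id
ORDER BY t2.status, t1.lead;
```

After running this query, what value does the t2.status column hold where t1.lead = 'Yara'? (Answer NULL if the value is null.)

FULL OUTER JOIN keeps every row from both sides; unmatched rows get NULL for the other side's columns.
Matching on t1.team_id = t2.team_id.
- t1 row (team_id=7): matches 1 t2 row(s) → 1 output row(s).
- t1 row (team_id=1): no match → kept, t2 columns NULL.
- t1 row (team_id=6): no match → kept, t2 columns NULL.
- t1 row (team_id=2): matches 2 t2 row(s) → 2 output row(s).
- t1 row (team_id=5): matches 2 t2 row(s) → 2 output row(s).
- t1 row (team_id=7): matches 1 t2 row(s) → 1 output row(s).
- 2 row(s) from t2 found no t1 partner → padded with NULL.

NULL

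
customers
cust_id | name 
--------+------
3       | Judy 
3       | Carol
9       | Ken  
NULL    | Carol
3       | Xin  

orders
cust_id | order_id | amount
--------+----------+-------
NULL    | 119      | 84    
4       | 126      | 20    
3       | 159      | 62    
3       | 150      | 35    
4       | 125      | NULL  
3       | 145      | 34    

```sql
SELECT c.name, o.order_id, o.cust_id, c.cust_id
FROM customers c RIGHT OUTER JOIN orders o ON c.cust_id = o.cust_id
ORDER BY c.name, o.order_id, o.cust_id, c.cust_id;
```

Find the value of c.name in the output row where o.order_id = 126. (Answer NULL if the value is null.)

NULL

RIGHT JOIN keeps every row from `orders`; unmatched rows get NULL for `customers`'s columns.
Matching on c.cust_id = o.cust_id. A NULL in a compared column never satisfies the condition.
- cust_id=3: 3 matching o row(s), so 3 row(s) emitted.
- cust_id=3: 3 matching o row(s), so 3 row(s) emitted.
- cust_id=9: no matching o row.
- cust_id=NULL: no matching o row.
- cust_id=3: 3 matching o row(s), so 3 row(s) emitted.
- 3 o row(s) had no c match → kept, c columns NULL.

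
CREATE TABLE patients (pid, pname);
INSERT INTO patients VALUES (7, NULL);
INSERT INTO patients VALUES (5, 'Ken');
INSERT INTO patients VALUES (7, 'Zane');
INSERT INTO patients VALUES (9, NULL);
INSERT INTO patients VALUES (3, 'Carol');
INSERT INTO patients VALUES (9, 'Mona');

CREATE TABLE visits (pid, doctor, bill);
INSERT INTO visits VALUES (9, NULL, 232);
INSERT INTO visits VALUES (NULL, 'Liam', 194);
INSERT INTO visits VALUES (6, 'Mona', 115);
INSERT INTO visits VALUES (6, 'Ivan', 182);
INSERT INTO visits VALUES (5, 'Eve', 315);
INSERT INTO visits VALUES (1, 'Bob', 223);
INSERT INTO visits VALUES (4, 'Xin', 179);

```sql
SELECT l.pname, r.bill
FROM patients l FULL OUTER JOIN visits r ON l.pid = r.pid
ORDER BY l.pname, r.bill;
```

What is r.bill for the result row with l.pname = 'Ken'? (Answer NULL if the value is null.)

315

FULL OUTER JOIN keeps every row from both sides; unmatched rows get NULL for the other side's columns.
Matching on l.pid = r.pid. A NULL in a compared column never satisfies the condition.
- l row (pid=7): no match → kept, r columns NULL.
- l row (pid=5): matches 1 r row(s) → 1 output row(s).
- l row (pid=7): no match → kept, r columns NULL.
- l row (pid=9): matches 1 r row(s) → 1 output row(s).
- l row (pid=3): no match → kept, r columns NULL.
- l row (pid=9): matches 1 r row(s) → 1 output row(s).
- 5 r row(s) had no l match → kept, l columns NULL.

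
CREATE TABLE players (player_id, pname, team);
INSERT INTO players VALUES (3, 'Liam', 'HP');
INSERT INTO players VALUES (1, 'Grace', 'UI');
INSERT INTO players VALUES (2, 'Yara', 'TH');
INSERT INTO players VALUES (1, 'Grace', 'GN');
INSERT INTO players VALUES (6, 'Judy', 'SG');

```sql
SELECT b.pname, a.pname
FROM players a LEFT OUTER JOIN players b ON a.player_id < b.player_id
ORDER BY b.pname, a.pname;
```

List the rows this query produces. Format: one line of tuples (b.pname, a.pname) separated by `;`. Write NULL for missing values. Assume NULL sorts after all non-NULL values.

LEFT JOIN keeps every row from `players a`; unmatched rows get NULL for `players b`'s columns.
Matching on a.player_id < b.player_id.
Matched pairs: 9; unmatched a rows kept: 1.

(Judy, Grace); (Judy, Grace); (Judy, Liam); (Judy, Yara); (Liam, Grace); (Liam, Grace); (Liam, Yara); (Yara, Grace); (Yara, Grace); (NULL, Judy)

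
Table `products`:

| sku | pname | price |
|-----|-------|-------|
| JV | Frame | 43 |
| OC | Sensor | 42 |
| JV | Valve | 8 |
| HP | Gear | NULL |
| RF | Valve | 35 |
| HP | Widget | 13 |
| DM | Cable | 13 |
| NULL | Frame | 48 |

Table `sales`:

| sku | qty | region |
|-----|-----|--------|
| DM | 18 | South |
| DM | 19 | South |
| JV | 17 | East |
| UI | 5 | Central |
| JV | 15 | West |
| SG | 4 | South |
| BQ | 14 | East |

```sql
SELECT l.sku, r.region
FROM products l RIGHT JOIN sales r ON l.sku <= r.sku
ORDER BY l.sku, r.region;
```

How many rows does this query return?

27

RIGHT JOIN keeps every row from `sales`; unmatched rows get NULL for `products`'s columns.
Matching on l.sku <= r.sku. A NULL in a compared column never satisfies the condition.
Matched pairs: 26; unmatched r rows kept: 1.
Total: 26 matched + 1 padded = 27 rows.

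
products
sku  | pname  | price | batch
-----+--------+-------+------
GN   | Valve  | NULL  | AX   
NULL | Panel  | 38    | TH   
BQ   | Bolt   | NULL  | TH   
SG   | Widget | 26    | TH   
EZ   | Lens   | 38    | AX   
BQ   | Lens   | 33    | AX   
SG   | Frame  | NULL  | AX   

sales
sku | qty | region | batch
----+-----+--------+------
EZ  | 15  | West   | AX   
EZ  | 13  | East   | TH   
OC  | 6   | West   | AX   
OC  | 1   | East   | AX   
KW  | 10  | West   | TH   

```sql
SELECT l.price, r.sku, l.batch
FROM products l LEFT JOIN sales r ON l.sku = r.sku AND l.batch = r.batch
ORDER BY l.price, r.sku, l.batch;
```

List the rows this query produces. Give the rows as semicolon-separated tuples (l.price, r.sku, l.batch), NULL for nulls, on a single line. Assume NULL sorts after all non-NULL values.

LEFT JOIN keeps every row from `products`; unmatched rows get NULL for `sales`'s columns.
Matching on l.sku = r.sku AND l.batch = r.batch. A NULL in a compared column never satisfies the condition.
Matched pairs: 1; unmatched l rows kept: 6.

(26, NULL, TH); (33, NULL, AX); (38, EZ, AX); (38, NULL, TH); (NULL, NULL, AX); (NULL, NULL, AX); (NULL, NULL, TH)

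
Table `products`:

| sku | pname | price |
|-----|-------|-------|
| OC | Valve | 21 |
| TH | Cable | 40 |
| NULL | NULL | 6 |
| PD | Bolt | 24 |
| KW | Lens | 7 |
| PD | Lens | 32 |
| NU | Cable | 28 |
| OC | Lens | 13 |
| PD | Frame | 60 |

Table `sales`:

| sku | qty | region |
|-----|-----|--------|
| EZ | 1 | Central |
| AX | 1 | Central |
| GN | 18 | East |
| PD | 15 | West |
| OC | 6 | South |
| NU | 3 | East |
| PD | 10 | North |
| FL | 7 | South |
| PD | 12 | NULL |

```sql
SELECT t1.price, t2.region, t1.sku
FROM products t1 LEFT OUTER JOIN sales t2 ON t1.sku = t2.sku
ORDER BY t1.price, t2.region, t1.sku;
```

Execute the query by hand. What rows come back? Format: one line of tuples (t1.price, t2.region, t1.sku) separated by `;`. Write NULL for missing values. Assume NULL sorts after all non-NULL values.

(6, NULL, NULL); (7, NULL, KW); (13, South, OC); (21, South, OC); (24, North, PD); (24, West, PD); (24, NULL, PD); (28, East, NU); (32, North, PD); (32, West, PD); (32, NULL, PD); (40, NULL, TH); (60, North, PD); (60, West, PD); (60, NULL, PD)

LEFT JOIN keeps every row from `products`; unmatched rows get NULL for `sales`'s columns.
Matching on t1.sku = t2.sku. A NULL in a compared column never satisfies the condition.
- sku=OC: 1 matching t2 row(s), so 1 row(s) emitted.
- sku=TH: no t2 row matches, row kept with t2 columns NULL.
- sku=NULL: no t2 row matches, row kept with t2 columns NULL.
- sku=PD: 3 matching t2 row(s), so 3 row(s) emitted.
- sku=KW: no t2 row matches, row kept with t2 columns NULL.
- sku=PD: 3 matching t2 row(s), so 3 row(s) emitted.
- sku=NU: 1 matching t2 row(s), so 1 row(s) emitted.
- sku=OC: 1 matching t2 row(s), so 1 row(s) emitted.
- sku=PD: 3 matching t2 row(s), so 3 row(s) emitted.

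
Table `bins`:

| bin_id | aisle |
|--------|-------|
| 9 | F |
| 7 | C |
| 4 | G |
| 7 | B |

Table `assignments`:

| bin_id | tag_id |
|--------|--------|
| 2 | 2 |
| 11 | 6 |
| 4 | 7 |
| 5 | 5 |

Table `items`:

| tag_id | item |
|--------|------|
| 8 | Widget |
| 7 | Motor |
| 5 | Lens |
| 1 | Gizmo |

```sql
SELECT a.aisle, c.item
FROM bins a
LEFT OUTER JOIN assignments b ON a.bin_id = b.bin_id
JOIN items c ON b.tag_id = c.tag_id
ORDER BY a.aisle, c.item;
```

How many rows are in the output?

1

Step 1 — a LEFT JOIN b on bin_id → 4 row(s).
Then INNER JOIN `items c` on tag_id: keep only rows whose b.tag_id appears in c.
Result: 1 row(s).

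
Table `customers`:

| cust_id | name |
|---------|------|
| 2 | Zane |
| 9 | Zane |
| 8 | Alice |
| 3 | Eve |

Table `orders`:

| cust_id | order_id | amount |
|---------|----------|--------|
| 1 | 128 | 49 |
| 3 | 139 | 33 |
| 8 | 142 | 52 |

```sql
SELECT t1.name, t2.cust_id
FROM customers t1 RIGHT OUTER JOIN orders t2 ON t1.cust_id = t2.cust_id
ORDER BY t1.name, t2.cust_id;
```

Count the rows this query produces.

RIGHT JOIN keeps every row from `orders`; unmatched rows get NULL for `customers`'s columns.
Matching on t1.cust_id = t2.cust_id.
Matched pairs: 2; unmatched t2 rows kept: 1.
Total: 2 matched + 1 padded = 3 rows.

3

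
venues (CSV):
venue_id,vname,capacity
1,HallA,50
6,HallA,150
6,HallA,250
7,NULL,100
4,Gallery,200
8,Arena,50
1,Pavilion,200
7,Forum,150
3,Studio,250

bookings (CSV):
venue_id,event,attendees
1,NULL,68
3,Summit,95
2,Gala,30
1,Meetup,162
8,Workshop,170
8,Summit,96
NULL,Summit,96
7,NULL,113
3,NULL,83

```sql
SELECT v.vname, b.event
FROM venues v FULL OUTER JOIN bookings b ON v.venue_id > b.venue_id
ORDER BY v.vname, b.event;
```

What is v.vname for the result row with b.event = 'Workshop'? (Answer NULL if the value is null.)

FULL OUTER JOIN keeps every row from both sides; unmatched rows get NULL for the other side's columns.
Matching on v.venue_id > b.venue_id. A NULL in a compared column never satisfies the condition.
- v row (venue_id=1): no match → kept, b columns NULL.
- v row (venue_id=6): matches 5 b row(s) → 5 output row(s).
- v row (venue_id=6): matches 5 b row(s) → 5 output row(s).
- v row (venue_id=7): matches 5 b row(s) → 5 output row(s).
- v row (venue_id=4): matches 5 b row(s) → 5 output row(s).
- v row (venue_id=8): matches 6 b row(s) → 6 output row(s).
- v row (venue_id=1): no match → kept, b columns NULL.
- v row (venue_id=7): matches 5 b row(s) → 5 output row(s).
- v row (venue_id=3): matches 3 b row(s) → 3 output row(s).
- 3 row(s) from b found no v partner → padded with NULL.

NULL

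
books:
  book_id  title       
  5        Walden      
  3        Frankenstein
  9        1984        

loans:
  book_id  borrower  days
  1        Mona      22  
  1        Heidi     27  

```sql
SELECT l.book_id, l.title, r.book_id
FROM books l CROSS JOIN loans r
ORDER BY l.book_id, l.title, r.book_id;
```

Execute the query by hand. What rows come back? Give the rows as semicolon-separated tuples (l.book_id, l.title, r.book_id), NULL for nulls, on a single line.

(3, Frankenstein, 1); (3, Frankenstein, 1); (5, Walden, 1); (5, Walden, 1); (9, 1984, 1); (9, 1984, 1)

CROSS JOIN pairs every row of `books` with every row of `loans`: 3 × 2 = 6 rows.
After projecting and ordering:
l.book_id | l.title | r.book_id
3 | Frankenstein | 1
3 | Frankenstein | 1
5 | Walden | 1
5 | Walden | 1
9 | 1984 | 1
9 | 1984 | 1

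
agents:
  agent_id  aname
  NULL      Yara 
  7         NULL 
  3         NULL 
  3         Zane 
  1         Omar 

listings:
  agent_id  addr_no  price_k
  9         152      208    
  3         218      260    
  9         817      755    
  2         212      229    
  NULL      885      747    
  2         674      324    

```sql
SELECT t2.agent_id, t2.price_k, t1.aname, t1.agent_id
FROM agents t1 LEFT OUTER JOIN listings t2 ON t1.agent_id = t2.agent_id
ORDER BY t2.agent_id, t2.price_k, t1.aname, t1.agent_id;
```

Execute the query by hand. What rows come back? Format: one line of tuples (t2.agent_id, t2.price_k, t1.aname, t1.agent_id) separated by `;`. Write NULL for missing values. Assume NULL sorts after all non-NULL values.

LEFT JOIN keeps every row from `agents`; unmatched rows get NULL for `listings`'s columns.
Matching on t1.agent_id = t2.agent_id. A NULL in a compared column never satisfies the condition.
- t1 (agent_id=NULL) has no partner → padded with NULL.
- t1 (agent_id=7) has no partner → padded with NULL.
- t1 (agent_id=3) pairs with 1 row(s) of t2.
- t1 (agent_id=3) pairs with 1 row(s) of t2.
- t1 (agent_id=1) has no partner → padded with NULL.
After projecting and ordering:
t2.agent_id | t2.price_k | t1.aname | t1.agent_id
3 | 260 | Zane | 3
3 | 260 | NULL | 3
NULL | NULL | Omar | 1
NULL | NULL | Yara | NULL
NULL | NULL | NULL | 7

(3, 260, Zane, 3); (3, 260, NULL, 3); (NULL, NULL, Omar, 1); (NULL, NULL, Yara, NULL); (NULL, NULL, NULL, 7)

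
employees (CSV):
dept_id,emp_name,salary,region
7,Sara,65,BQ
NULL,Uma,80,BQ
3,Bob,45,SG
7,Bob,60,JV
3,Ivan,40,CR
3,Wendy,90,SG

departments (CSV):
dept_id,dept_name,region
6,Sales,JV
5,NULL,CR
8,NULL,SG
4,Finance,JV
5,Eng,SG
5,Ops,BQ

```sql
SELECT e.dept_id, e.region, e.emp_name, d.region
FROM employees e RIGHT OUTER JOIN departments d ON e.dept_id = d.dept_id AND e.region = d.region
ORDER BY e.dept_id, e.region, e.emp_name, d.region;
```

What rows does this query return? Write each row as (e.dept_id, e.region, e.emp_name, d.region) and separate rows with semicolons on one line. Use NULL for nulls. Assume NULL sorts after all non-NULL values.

RIGHT JOIN keeps every row from `departments`; unmatched rows get NULL for `employees`'s columns.
Matching on e.dept_id = d.dept_id AND e.region = d.region. A NULL in a compared column never satisfies the condition.
- dept_id=7, region=BQ: no matching d row.
- dept_id=NULL, region=BQ: no matching d row.
- dept_id=3, region=SG: no matching d row.
- dept_id=7, region=JV: no matching d row.
- dept_id=3, region=CR: no matching d row.
- dept_id=3, region=SG: no matching d row.
- plus 6 unmatched d row(s), each kept with NULL e columns.
After projecting and ordering:
e.dept_id | e.region | e.emp_name | d.region
NULL | NULL | NULL | BQ
NULL | NULL | NULL | CR
NULL | NULL | NULL | JV
NULL | NULL | NULL | JV
NULL | NULL | NULL | SG
NULL | NULL | NULL | SG

(NULL, NULL, NULL, BQ); (NULL, NULL, NULL, CR); (NULL, NULL, NULL, JV); (NULL, NULL, NULL, JV); (NULL, NULL, NULL, SG); (NULL, NULL, NULL, SG)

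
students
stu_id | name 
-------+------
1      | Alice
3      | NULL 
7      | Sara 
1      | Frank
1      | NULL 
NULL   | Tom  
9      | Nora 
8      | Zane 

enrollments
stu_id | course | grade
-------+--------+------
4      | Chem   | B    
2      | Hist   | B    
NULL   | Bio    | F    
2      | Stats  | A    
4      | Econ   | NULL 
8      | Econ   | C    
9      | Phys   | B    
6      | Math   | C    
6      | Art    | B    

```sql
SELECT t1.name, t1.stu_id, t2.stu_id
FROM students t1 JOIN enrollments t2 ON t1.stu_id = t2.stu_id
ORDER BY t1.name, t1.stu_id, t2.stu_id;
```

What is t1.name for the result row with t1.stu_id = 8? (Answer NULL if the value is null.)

Zane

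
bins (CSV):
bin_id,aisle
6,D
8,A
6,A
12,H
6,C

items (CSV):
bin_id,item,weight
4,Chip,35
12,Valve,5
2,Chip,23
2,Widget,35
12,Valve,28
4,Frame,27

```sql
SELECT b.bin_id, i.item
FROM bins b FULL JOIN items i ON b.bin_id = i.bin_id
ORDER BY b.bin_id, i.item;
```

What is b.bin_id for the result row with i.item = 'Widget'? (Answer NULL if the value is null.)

NULL

FULL OUTER JOIN keeps every row from both sides; unmatched rows get NULL for the other side's columns.
Matching on b.bin_id = i.bin_id.
- bin_id=6: no i row matches, row kept with i columns NULL.
- bin_id=8: no i row matches, row kept with i columns NULL.
- bin_id=6: no i row matches, row kept with i columns NULL.
- bin_id=12: 2 matching i row(s), so 2 row(s) emitted.
- bin_id=6: no i row matches, row kept with i columns NULL.
- 4 row(s) from i found no b partner → padded with NULL.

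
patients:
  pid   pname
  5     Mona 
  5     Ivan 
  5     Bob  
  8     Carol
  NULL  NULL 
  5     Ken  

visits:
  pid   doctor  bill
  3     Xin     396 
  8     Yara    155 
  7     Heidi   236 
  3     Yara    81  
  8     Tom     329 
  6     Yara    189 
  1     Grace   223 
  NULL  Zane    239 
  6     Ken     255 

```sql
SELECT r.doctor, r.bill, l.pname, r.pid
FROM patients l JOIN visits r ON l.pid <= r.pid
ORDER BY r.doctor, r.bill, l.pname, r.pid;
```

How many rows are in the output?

INNER JOIN keeps only pairs where the ON condition holds.
Matching on l.pid <= r.pid. A NULL in a compared column never satisfies the condition.
- l (pid=5) pairs with 5 row(s) of r.
- l (pid=5) pairs with 5 row(s) of r.
- l (pid=5) pairs with 5 row(s) of r.
- l (pid=8) pairs with 2 row(s) of r.
- l (pid=NULL) has no partner → excluded.
- l (pid=5) pairs with 5 row(s) of r.
Total: 22 rows.

22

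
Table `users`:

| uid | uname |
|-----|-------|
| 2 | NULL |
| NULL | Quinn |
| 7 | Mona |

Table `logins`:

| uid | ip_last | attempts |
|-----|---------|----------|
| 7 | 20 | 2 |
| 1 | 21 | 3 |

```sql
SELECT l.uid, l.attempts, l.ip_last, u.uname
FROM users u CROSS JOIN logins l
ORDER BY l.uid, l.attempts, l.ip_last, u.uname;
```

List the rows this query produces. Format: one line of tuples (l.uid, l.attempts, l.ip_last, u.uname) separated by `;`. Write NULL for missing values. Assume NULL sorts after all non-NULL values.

CROSS JOIN pairs every row of `users` with every row of `logins`: 3 × 2 = 6 rows.

(1, 3, 21, Mona); (1, 3, 21, Quinn); (1, 3, 21, NULL); (7, 2, 20, Mona); (7, 2, 20, Quinn); (7, 2, 20, NULL)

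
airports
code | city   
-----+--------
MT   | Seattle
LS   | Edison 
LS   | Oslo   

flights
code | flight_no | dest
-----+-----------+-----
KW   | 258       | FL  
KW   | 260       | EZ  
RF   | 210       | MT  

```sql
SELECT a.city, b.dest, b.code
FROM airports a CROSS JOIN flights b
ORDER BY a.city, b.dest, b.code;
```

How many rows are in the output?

CROSS JOIN pairs every row of `airports` with every row of `flights`: 3 × 3 = 9 rows.

9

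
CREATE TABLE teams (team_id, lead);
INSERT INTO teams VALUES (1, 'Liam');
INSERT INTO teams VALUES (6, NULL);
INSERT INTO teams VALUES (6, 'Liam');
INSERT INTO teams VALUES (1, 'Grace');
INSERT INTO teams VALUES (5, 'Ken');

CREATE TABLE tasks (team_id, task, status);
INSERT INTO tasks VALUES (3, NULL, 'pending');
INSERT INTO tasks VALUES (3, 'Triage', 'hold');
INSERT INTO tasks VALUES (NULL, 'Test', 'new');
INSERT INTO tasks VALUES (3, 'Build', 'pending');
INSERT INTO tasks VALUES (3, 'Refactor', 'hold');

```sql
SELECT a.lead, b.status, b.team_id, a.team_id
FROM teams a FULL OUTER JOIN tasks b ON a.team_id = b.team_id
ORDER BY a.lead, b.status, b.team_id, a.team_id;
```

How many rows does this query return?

FULL OUTER JOIN keeps every row from both sides; unmatched rows get NULL for the other side's columns.
Matching on a.team_id = b.team_id. A NULL in a compared column never satisfies the condition.
- a (team_id=1) has no partner → padded with NULL.
- a (team_id=6) has no partner → padded with NULL.
- a (team_id=6) has no partner → padded with NULL.
- a (team_id=1) has no partner → padded with NULL.
- a (team_id=5) has no partner → padded with NULL.
- plus 5 unmatched b row(s), each kept with NULL a columns.
Total: 0 matched + 10 padded = 10 rows.

10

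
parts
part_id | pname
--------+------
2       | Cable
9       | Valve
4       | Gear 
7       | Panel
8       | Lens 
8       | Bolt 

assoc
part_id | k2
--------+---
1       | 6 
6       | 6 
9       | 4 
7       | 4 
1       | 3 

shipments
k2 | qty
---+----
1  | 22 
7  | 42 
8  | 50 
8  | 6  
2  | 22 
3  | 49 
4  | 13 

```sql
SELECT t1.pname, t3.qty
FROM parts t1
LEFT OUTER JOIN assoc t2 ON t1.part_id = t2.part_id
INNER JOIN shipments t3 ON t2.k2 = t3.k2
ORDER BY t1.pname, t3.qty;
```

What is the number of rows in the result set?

Joins associate left-to-right: parts LEFT JOIN assoc on part_id gives 6 intermediate row(s).
Then INNER JOIN `shipments t3` on k2: keep only rows whose t2.k2 appears in t3.
Result: 2 row(s).

2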